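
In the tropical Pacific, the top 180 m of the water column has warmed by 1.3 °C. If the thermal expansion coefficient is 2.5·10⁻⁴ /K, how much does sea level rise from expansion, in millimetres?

Δh = αΔT·H = 2.5×10⁻⁴ × 1.3 × 180 = 0.05850 m

58.5 mm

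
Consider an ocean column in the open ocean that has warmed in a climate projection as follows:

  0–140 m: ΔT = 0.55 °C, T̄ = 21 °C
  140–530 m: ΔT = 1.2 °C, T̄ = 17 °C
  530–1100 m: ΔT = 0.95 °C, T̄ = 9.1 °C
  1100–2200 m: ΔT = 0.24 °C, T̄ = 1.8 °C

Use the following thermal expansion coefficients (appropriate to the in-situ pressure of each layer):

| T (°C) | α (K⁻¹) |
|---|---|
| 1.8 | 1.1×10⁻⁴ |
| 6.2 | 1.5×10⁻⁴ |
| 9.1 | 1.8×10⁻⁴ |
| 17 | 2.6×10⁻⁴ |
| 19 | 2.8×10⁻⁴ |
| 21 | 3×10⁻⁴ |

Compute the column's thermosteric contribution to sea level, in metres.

0.271 m of thermosteric rise

Layer 1 at 21 °C → α = 3×10⁻⁴ K⁻¹
Layer 2 at 17 °C → α = 2.6×10⁻⁴ K⁻¹
Layer 3 at 9.1 °C → α = 1.8×10⁻⁴ K⁻¹
Layer 4 at 1.8 °C → α = 1.1×10⁻⁴ K⁻¹
Layer 1: 0.55 × 3×10⁻⁴ × 140 = 0.02310 m
140–530 m: 390 × 1.2 × 2.6×10⁻⁴ = 0.12168 m
570 × 1.8×10⁻⁴ × 0.95 = 0.09747 m
1.1×10⁻⁴ × 1100 × 0.24 = 0.02904 m
Δh = 0.02310 + 0.12168 + 0.09747 + 0.02904 = 0.27129 m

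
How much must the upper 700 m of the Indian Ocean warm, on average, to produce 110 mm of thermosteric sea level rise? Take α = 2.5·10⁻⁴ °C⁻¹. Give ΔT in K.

0.629 K

ΔT = Δh/(αH) = 0.11 / (2.5×10⁻⁴ × 700) ≈ 0.6286 K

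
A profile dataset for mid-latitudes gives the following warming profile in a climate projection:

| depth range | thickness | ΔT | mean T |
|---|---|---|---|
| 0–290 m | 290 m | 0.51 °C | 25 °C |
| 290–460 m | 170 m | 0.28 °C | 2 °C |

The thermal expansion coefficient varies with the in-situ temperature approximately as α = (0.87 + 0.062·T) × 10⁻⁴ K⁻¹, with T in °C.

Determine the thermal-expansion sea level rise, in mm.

Layer 1: α = (0.87 + 0.062×25)×10⁻⁴ = 2.42×10⁻⁴ K⁻¹
Layer 2: α = (0.87 + 0.062×2)×10⁻⁴ = 0.994×10⁻⁴ K⁻¹
2.42×10⁻⁴ × 0.51 × 290 = 0.0357918 m
290–460 m: 0.994×10⁻⁴ × 170 × 0.28 = 0.00473144 m
Δh = 0.0357918 + 0.00473144 = 0.04052324 m

Δh = 40.5 mm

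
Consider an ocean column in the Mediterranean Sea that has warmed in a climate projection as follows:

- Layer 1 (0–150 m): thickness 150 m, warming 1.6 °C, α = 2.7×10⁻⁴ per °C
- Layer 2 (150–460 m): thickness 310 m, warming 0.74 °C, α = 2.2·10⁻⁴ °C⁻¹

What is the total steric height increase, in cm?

11.5 cm

Layer 1: 150 × 1.6 × 2.7×10⁻⁴ = 0.06480 m
0.74 × 310 × 2.2×10⁻⁴ = 0.050468 m
Δh = 0.06480 + 0.050468 = 0.115268 m ≈ 11.5 cm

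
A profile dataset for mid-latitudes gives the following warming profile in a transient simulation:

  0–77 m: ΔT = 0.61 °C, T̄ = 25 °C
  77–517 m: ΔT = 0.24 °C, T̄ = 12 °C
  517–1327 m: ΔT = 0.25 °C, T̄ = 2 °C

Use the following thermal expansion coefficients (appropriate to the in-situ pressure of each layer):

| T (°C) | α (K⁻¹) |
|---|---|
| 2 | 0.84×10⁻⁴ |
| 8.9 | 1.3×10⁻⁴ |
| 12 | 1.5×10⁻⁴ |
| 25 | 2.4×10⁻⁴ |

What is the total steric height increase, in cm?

4.41 cm of thermosteric rise

Layer 1 at 25 °C → α = 2.4×10⁻⁴ K⁻¹
Layer 2 at 12 °C → α = 1.5×10⁻⁴ K⁻¹
Layer 3 at 2 °C → α = 0.84×10⁻⁴ K⁻¹
Layer 1: 2.4×10⁻⁴ × 0.61 × 77 = 0.0112728 m
440 × 1.5×10⁻⁴ × 0.24 = 0.01584 m
Layer 3: 0.25 × 810 × 0.84×10⁻⁴ = 0.01701 m
Δh = 0.0112728 + 0.01584 + 0.01701 = 0.0441228 m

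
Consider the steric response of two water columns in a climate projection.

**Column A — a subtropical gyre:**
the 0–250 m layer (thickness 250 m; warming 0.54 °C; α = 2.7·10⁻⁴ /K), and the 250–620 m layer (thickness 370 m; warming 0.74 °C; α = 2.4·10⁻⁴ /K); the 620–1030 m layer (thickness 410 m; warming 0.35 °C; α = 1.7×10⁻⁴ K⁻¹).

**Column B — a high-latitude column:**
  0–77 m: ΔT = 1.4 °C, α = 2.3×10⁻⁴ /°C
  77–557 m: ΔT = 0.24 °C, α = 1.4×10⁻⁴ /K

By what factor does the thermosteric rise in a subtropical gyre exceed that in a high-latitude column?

A 250 × 2.7×10⁻⁴ × 0.54 = 0.03645 m
A Layer 2: 0.74 × 2.4×10⁻⁴ × 370 = 0.065712 m
A Layer 3: 410 × 1.7×10⁻⁴ × 0.35 = 0.024395 m
A total: 0.126557 m
B 2.3×10⁻⁴ × 77 × 1.4 = 0.024794 m
B Layer 2: 480 × 0.24 × 1.4×10⁻⁴ = 0.016128 m
B total: 0.040922 m
Ratio: 0.126557 / 0.040922 ≈ 3.093

a factor of 3.09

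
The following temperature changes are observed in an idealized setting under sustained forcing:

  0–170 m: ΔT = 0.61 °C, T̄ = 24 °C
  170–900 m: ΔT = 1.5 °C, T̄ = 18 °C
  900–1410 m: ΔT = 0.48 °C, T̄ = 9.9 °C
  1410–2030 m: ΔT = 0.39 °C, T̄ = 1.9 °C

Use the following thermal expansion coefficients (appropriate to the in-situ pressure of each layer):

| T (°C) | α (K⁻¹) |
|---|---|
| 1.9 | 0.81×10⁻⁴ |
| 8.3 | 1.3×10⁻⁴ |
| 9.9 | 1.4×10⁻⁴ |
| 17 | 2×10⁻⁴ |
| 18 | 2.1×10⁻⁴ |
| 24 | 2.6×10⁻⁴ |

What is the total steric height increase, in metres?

Layer 1 at 24 °C → α = 2.6×10⁻⁴ K⁻¹
Layer 2 at 18 °C → α = 2.1×10⁻⁴ K⁻¹
Layer 3 at 9.9 °C → α = 1.4×10⁻⁴ K⁻¹
Layer 4 at 1.9 °C → α = 0.81×10⁻⁴ K⁻¹
0–170 m: 0.61 × 2.6×10⁻⁴ × 170 = 0.026962 m
170–900 m: 1.5 × 2.1×10⁻⁴ × 730 = 0.22995 m
Layer 3: 1.4×10⁻⁴ × 0.48 × 510 = 0.034272 m
1410–2030 m: 0.81×10⁻⁴ × 620 × 0.39 = 0.0195858 m
Δh = 0.026962 + 0.22995 + 0.034272 + 0.0195858 = 0.3107698 m ≈ 0.311 m

0.311 m of thermosteric rise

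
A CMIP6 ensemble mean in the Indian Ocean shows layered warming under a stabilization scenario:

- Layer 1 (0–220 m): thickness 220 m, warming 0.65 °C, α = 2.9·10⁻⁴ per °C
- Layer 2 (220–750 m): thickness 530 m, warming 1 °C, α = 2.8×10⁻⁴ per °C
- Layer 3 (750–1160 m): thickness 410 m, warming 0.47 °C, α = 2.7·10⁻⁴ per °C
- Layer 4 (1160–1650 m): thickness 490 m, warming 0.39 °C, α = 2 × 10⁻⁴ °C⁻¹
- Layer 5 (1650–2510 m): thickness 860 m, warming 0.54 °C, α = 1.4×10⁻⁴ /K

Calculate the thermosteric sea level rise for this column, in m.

about 0.345 m

0–220 m: 2.9×10⁻⁴ × 0.65 × 220 = 0.04147 m
Layer 2: 2.8×10⁻⁴ × 530 × 1 = 0.14840 m
Layer 3: 2.7×10⁻⁴ × 410 × 0.47 = 0.052029 m
0.39 × 2×10⁻⁴ × 490 = 0.03822 m
Layer 5: 1.4×10⁻⁴ × 860 × 0.54 = 0.065016 m
Δh = 0.04147 + 0.14840 + 0.052029 + 0.03822 + 0.065016 = 0.345135 m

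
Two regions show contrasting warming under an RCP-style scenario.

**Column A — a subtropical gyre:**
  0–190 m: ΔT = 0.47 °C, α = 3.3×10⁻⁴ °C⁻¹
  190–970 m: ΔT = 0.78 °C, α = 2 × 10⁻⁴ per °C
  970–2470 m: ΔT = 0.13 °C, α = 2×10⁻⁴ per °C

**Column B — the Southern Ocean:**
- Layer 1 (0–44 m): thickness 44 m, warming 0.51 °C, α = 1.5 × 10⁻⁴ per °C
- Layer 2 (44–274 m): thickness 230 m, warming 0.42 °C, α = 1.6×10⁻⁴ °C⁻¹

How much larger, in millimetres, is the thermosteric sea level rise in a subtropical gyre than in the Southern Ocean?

170 mm

A 0–190 m: 0.47 × 190 × 3.3×10⁻⁴ = 0.029469 m
A 190–970 m: 780 × 2×10⁻⁴ × 0.78 = 0.12168 m
A Layer 3: 0.13 × 2×10⁻⁴ × 1500 = 0.03900 m
A total: 0.190149 m
B Layer 1: 1.5×10⁻⁴ × 0.51 × 44 = 0.003366 m
B Layer 2: 0.42 × 230 × 1.6×10⁻⁴ = 0.015456 m
B total: 0.018822 m
Difference: 0.190149 − 0.018822 = 0.171327 m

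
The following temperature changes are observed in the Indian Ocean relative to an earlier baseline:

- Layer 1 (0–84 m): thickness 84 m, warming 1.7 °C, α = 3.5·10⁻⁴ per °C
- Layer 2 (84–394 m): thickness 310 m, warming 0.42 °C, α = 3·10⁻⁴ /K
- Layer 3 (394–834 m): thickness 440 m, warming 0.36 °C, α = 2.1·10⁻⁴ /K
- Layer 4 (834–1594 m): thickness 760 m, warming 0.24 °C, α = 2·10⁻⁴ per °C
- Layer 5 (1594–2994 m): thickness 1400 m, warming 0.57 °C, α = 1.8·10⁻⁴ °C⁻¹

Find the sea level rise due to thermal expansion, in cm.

Δh ≈ 30.2 cm

3.5×10⁻⁴ × 1.7 × 84 = 0.04998 m
310 × 0.42 × 3×10⁻⁴ = 0.03906 m
2.1×10⁻⁴ × 440 × 0.36 = 0.033264 m
834–1594 m: 0.24 × 2×10⁻⁴ × 760 = 0.03648 m
1594–2994 m: 1400 × 0.57 × 1.8×10⁻⁴ = 0.14364 m
Δh = 0.04998 + 0.03906 + 0.033264 + 0.03648 + 0.14364 = 0.302424 m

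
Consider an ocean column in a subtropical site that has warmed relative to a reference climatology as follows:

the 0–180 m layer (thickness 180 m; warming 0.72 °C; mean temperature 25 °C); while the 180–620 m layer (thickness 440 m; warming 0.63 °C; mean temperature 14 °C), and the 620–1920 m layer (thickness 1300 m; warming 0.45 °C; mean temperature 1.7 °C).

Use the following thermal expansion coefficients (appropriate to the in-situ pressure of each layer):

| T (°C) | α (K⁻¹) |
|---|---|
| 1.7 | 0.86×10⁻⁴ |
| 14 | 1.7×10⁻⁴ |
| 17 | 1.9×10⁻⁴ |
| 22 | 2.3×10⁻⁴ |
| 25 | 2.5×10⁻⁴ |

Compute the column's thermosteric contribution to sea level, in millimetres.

130 mm of thermosteric rise

Layer 1 at 25 °C → α = 2.5×10⁻⁴ K⁻¹
Layer 2 at 14 °C → α = 1.7×10⁻⁴ K⁻¹
Layer 3 at 1.7 °C → α = 0.86×10⁻⁴ K⁻¹
180 × 2.5×10⁻⁴ × 0.72 = 0.03240 m
0.63 × 440 × 1.7×10⁻⁴ = 0.047124 m
0.45 × 0.86×10⁻⁴ × 1300 = 0.05031 m
Δh = 0.03240 + 0.047124 + 0.05031 = 0.129834 m ≈ 130 mm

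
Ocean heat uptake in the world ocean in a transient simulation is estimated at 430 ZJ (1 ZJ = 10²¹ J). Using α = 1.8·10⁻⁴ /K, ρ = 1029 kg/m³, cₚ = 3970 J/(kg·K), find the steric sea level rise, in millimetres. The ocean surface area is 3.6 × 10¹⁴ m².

Per unit area: Q = 430×10²¹ / (3.6×10¹⁴) ≈ 1.194×10⁹ J/m²
Δh = αQ/(ρcₚ) = 1.8×10⁻⁴ × 1.194×10⁹ / (1029 × 3970) ≈ 0.05261 m

Δh ≈ 53 mm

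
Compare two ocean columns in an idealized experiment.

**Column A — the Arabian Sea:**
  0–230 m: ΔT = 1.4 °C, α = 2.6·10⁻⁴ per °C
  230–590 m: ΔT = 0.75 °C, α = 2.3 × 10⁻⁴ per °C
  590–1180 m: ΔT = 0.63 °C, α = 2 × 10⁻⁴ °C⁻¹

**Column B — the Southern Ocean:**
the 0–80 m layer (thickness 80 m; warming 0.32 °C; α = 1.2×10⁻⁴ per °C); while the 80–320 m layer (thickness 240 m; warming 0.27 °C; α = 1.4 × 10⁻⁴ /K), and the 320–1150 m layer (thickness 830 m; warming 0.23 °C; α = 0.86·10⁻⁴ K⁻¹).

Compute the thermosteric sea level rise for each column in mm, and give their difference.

A 0–230 m: 230 × 1.4 × 2.6×10⁻⁴ = 0.08372 m
A Layer 2: 360 × 2.3×10⁻⁴ × 0.75 = 0.06210 m
A 590–1180 m: 0.63 × 2×10⁻⁴ × 590 = 0.07434 m
A total: 0.22016 m
B 1.2×10⁻⁴ × 0.32 × 80 = 0.003072 m
B Layer 2: 0.27 × 1.4×10⁻⁴ × 240 = 0.009072 m
B 320–1150 m: 0.23 × 830 × 0.86×10⁻⁴ = 0.0164174 m
B total: 0.0285614 m
Difference: 0.22016 − 0.0285614 = 0.1915986 m

A: 220 mm; B: 29 mm; difference 190 mm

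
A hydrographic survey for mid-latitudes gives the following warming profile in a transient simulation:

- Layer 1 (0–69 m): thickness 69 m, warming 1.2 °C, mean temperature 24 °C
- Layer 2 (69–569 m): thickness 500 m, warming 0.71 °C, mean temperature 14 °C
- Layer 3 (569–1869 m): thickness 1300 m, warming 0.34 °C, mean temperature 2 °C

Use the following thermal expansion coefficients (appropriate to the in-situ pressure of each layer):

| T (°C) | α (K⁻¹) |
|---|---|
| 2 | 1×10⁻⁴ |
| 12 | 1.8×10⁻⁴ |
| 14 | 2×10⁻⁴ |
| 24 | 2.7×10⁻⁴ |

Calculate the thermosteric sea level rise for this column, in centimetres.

13.8 cm of thermosteric rise

Layer 1 at 24 °C → α = 2.7×10⁻⁴ K⁻¹
Layer 2 at 14 °C → α = 2×10⁻⁴ K⁻¹
Layer 3 at 2 °C → α = 1×10⁻⁴ K⁻¹
Layer 1: 1.2 × 69 × 2.7×10⁻⁴ = 0.022356 m
Layer 2: 500 × 2×10⁻⁴ × 0.71 = 0.07100 m
Layer 3: 1300 × 1×10⁻⁴ × 0.34 = 0.04420 m
Δh = 0.022356 + 0.07100 + 0.04420 = 0.137556 m ≈ 13.8 cm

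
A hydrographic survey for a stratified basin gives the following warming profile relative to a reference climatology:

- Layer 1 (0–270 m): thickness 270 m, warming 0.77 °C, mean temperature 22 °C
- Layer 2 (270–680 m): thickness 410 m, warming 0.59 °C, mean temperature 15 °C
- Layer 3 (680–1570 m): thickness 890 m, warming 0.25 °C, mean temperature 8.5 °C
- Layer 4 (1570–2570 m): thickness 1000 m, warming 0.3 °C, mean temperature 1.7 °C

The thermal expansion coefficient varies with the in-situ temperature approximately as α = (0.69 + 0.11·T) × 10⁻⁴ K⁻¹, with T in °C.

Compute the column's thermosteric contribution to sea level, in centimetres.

Δh = 18.4 cm

Layer 1: α = (0.69 + 0.11×22)×10⁻⁴ = 3.11×10⁻⁴ K⁻¹
Layer 2: α = (0.69 + 0.11×15)×10⁻⁴ = 2.34×10⁻⁴ K⁻¹
Layer 3: α = (0.69 + 0.11×8.5)×10⁻⁴ = 1.625×10⁻⁴ K⁻¹
Layer 4: α = (0.69 + 0.11×1.7)×10⁻⁴ = 0.877×10⁻⁴ K⁻¹
Layer 1: 3.11×10⁻⁴ × 270 × 0.77 = 0.0646569 m
Layer 2: 2.34×10⁻⁴ × 410 × 0.59 = 0.0566046 m
Layer 3: 890 × 0.25 × 1.625×10⁻⁴ = 0.03615625 m
Layer 4: 1000 × 0.877×10⁻⁴ × 0.3 = 0.02631 m
Δh = 0.0646569 + 0.0566046 + 0.03615625 + 0.02631 = 0.18372775 m ≈ 18.4 cm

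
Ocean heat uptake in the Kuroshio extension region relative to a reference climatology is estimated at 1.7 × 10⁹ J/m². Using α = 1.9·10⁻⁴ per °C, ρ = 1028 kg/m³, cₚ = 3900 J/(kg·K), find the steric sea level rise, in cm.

Δh = αQ/(ρcₚ) = 1.9×10⁻⁴ × 1.7×10⁹ / (1028 × 3900) ≈ 0.080565 m

about 8.06 cm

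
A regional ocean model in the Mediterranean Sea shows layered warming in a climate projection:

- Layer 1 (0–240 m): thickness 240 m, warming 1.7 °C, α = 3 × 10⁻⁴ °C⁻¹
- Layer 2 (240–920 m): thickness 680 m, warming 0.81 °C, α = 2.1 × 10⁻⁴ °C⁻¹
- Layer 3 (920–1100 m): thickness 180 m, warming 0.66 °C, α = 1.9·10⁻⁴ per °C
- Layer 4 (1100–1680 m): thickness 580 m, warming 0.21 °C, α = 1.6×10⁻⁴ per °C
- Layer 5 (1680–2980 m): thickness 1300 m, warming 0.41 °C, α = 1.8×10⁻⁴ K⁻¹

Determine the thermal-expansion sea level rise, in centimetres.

0–240 m: 240 × 3×10⁻⁴ × 1.7 = 0.12240 m
Layer 2: 2.1×10⁻⁴ × 0.81 × 680 = 0.115668 m
920–1100 m: 180 × 0.66 × 1.9×10⁻⁴ = 0.022572 m
Layer 4: 580 × 0.21 × 1.6×10⁻⁴ = 0.019488 m
Layer 5: 1300 × 0.41 × 1.8×10⁻⁴ = 0.09594 m
Δh = 0.12240 + 0.115668 + 0.022572 + 0.019488 + 0.09594 = 0.376068 m

37.6 cm of thermosteric rise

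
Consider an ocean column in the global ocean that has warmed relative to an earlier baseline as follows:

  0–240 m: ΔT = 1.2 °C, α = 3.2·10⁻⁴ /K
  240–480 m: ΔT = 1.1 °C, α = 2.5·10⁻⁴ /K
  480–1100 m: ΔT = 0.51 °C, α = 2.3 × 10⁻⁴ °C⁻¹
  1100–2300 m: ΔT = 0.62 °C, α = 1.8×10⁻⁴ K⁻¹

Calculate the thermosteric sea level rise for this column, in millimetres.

365 mm

Layer 1: 240 × 3.2×10⁻⁴ × 1.2 = 0.09216 m
1.1 × 240 × 2.5×10⁻⁴ = 0.06600 m
480–1100 m: 620 × 0.51 × 2.3×10⁻⁴ = 0.072726 m
Layer 4: 1.8×10⁻⁴ × 0.62 × 1200 = 0.13392 m
Δh = 0.09216 + 0.06600 + 0.072726 + 0.13392 = 0.364806 m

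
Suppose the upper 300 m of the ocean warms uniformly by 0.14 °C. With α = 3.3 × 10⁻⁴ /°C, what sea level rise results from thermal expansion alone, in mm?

14 mm

Δh = αΔT·H = 3.3×10⁻⁴ × 0.14 × 300 = 0.01386 m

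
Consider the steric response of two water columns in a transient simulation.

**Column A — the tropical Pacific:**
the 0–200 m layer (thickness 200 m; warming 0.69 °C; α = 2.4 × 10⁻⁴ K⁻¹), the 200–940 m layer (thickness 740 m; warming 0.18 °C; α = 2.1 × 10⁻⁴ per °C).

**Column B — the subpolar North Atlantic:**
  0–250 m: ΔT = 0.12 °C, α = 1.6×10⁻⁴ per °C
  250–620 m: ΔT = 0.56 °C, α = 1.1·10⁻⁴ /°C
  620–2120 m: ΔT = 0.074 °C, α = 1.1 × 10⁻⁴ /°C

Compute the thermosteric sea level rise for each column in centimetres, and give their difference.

A 2.4×10⁻⁴ × 200 × 0.69 = 0.03312 m
A Layer 2: 740 × 2.1×10⁻⁴ × 0.18 = 0.027972 m
A total: 0.061092 m
B 0–250 m: 0.12 × 1.6×10⁻⁴ × 250 = 0.00480 m
B 0.56 × 1.1×10⁻⁴ × 370 = 0.022792 m
B Layer 3: 0.074 × 1.1×10⁻⁴ × 1500 = 0.01221 m
B total: 0.039802 m
Difference: 0.061092 − 0.039802 = 0.02129 m

Δh_A ≈ 6.1 cm, Δh_B ≈ 4.0 cm; difference ≈ 2.1 cm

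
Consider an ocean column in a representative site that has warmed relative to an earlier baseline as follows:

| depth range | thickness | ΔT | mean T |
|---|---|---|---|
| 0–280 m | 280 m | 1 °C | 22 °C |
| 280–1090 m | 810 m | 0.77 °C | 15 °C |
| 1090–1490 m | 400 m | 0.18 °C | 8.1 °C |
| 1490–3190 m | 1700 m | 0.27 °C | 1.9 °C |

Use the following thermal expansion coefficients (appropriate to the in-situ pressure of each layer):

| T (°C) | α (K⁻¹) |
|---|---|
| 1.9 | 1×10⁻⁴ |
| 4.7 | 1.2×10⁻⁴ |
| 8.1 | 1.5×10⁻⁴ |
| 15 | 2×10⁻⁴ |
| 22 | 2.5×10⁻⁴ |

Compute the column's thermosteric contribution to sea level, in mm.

Δh ≈ 251 mm

Layer 1 at 22 °C → α = 2.5×10⁻⁴ K⁻¹
Layer 2 at 15 °C → α = 2×10⁻⁴ K⁻¹
Layer 3 at 8.1 °C → α = 1.5×10⁻⁴ K⁻¹
Layer 4 at 1.9 °C → α = 1×10⁻⁴ K⁻¹
Layer 1: 2.5×10⁻⁴ × 280 × 1 = 0.07000 m
Layer 2: 2×10⁻⁴ × 0.77 × 810 = 0.12474 m
Layer 3: 1.5×10⁻⁴ × 0.18 × 400 = 0.01080 m
Layer 4: 1700 × 1×10⁻⁴ × 0.27 = 0.04590 m
Δh = 0.07000 + 0.12474 + 0.01080 + 0.04590 = 0.25144 m ≈ 251 mm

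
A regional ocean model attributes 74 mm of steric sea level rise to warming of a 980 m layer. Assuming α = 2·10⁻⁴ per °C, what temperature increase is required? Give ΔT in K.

0.38 K

ΔT = Δh/(αH) = 0.074 / (2×10⁻⁴ × 980) ≈ 0.3776 K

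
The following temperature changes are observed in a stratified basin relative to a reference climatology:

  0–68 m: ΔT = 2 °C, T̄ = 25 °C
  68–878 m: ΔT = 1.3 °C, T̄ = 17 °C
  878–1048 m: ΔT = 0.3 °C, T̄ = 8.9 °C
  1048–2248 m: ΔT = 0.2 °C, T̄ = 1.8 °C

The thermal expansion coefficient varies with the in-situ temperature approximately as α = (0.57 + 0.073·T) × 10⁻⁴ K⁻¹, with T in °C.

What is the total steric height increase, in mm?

Layer 1: α = (0.57 + 0.073×25)×10⁻⁴ = 2.395×10⁻⁴ K⁻¹
Layer 2: α = (0.57 + 0.073×17)×10⁻⁴ = 1.811×10⁻⁴ K⁻¹
Layer 3: α = (0.57 + 0.073×8.9)×10⁻⁴ = 1.2197×10⁻⁴ K⁻¹
Layer 4: α = (0.57 + 0.073×1.8)×10⁻⁴ = 0.7014×10⁻⁴ K⁻¹
Layer 1: 2.395×10⁻⁴ × 2 × 68 = 0.032572 m
68–878 m: 1.811×10⁻⁴ × 1.3 × 810 = 0.1906983 m
170 × 0.3 × 1.2197×10⁻⁴ = 0.00622047 m
Layer 4: 1200 × 0.2 × 0.7014×10⁻⁴ = 0.0168336 m
Δh = 0.032572 + 0.1906983 + 0.00622047 + 0.0168336 = 0.24632437 m ≈ 250 mm

about 250 mm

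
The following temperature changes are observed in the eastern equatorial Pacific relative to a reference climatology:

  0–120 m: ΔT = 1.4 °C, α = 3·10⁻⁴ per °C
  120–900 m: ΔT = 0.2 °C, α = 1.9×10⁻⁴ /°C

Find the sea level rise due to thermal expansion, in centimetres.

0–120 m: 120 × 3×10⁻⁴ × 1.4 = 0.05040 m
120–900 m: 1.9×10⁻⁴ × 780 × 0.2 = 0.02964 m
Δh = 0.05040 + 0.02964 = 0.08004 m ≈ 8.00 cm

about 8.00 cm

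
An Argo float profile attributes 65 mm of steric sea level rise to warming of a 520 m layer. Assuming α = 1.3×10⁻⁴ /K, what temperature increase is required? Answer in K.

ΔT ≈ 0.96 K

ΔT = Δh/(αH) = 0.065 / (1.3×10⁻⁴ × 520) ≈ 0.9615 K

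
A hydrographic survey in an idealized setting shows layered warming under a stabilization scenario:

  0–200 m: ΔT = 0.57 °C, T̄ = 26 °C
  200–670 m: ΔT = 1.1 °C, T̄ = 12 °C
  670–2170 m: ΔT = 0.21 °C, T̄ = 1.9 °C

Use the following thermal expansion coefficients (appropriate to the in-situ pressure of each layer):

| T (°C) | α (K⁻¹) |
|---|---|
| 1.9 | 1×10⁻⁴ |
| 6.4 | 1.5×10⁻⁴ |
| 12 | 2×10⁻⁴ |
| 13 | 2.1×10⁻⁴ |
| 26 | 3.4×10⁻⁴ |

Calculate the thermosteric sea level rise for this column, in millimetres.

Layer 1 at 26 °C → α = 3.4×10⁻⁴ K⁻¹
Layer 2 at 12 °C → α = 2×10⁻⁴ K⁻¹
Layer 3 at 1.9 °C → α = 1×10⁻⁴ K⁻¹
200 × 3.4×10⁻⁴ × 0.57 = 0.03876 m
Layer 2: 1.1 × 2×10⁻⁴ × 470 = 0.10340 m
Layer 3: 1500 × 0.21 × 1×10⁻⁴ = 0.03150 m
Δh = 0.03876 + 0.10340 + 0.03150 = 0.17366 m

170 mm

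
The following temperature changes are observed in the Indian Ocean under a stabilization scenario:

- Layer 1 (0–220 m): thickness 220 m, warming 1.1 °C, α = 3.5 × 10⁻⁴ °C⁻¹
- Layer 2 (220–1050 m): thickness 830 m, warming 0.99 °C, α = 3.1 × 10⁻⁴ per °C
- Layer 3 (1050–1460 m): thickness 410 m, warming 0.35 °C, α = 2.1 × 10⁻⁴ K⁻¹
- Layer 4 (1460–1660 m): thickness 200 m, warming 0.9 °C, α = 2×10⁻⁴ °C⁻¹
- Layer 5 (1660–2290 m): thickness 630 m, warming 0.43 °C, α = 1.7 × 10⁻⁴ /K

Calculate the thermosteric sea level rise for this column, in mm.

about 452 mm

Layer 1: 1.1 × 3.5×10⁻⁴ × 220 = 0.08470 m
220–1050 m: 0.99 × 3.1×10⁻⁴ × 830 = 0.254727 m
1050–1460 m: 2.1×10⁻⁴ × 0.35 × 410 = 0.030135 m
0.9 × 200 × 2×10⁻⁴ = 0.03600 m
Layer 5: 1.7×10⁻⁴ × 630 × 0.43 = 0.046053 m
Δh = 0.08470 + 0.254727 + 0.030135 + 0.03600 + 0.046053 = 0.451615 m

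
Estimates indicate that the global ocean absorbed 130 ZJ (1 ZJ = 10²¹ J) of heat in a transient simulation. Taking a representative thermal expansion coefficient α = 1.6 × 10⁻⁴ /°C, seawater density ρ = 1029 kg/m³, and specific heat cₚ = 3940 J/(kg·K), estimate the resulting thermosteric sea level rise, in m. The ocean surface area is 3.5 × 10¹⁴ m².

about 0.0147 m

Per unit area: Q = 130×10²¹ / (3.5×10¹⁴) ≈ 3.714×10⁸ J/m²
Δh = αQ/(ρcₚ) = 1.6×10⁻⁴ × 3.714×10⁸ / (1029 × 3940) ≈ 0.014657 m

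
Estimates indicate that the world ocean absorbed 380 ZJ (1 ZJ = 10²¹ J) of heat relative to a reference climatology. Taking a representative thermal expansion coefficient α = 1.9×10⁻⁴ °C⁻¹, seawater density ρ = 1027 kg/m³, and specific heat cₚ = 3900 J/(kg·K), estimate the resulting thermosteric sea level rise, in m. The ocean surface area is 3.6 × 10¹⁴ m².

Δh = 0.0501 m

Per unit area: Q = 380×10²¹ / (3.6×10¹⁴) ≈ 1.056×10⁹ J/m²
Δh = αQ/(ρcₚ) = 1.9×10⁻⁴ × 1.056×10⁹ / (1027 × 3900) ≈ 0.050094 m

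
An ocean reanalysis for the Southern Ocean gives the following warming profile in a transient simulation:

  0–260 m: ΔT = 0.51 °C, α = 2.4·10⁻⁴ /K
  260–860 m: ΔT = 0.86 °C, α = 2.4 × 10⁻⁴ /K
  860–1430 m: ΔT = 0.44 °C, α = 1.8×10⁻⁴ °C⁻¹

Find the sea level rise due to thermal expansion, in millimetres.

Layer 1: 2.4×10⁻⁴ × 260 × 0.51 = 0.031824 m
Layer 2: 2.4×10⁻⁴ × 600 × 0.86 = 0.12384 m
0.44 × 570 × 1.8×10⁻⁴ = 0.045144 m
Δh = 0.031824 + 0.12384 + 0.045144 = 0.200808 m

201 mm of thermosteric rise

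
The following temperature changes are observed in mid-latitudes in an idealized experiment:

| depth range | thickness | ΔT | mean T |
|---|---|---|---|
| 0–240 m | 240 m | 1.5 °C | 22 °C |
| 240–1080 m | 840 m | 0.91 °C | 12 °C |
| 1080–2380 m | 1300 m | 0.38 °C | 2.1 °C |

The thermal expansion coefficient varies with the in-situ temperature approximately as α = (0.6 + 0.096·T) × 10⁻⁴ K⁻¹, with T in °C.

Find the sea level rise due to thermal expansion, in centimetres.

27.1 cm of thermosteric rise

Layer 1: α = (0.6 + 0.096×22)×10⁻⁴ = 2.712×10⁻⁴ K⁻¹
Layer 2: α = (0.6 + 0.096×12)×10⁻⁴ = 1.752×10⁻⁴ K⁻¹
Layer 3: α = (0.6 + 0.096×2.1)×10⁻⁴ = 0.8016×10⁻⁴ K⁻¹
0–240 m: 1.5 × 240 × 2.712×10⁻⁴ = 0.097632 m
Layer 2: 840 × 1.752×10⁻⁴ × 0.91 = 0.13392288 m
1080–2380 m: 1300 × 0.38 × 0.8016×10⁻⁴ = 0.03959904 m
Δh = 0.097632 + 0.13392288 + 0.03959904 = 0.27115392 m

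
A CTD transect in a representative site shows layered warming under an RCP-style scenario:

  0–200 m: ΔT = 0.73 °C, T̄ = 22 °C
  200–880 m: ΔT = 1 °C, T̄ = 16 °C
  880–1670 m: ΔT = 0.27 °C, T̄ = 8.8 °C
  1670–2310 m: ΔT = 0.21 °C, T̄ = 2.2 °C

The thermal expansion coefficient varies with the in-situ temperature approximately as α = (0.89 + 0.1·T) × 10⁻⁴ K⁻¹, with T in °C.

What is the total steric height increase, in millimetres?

Layer 1: α = (0.89 + 0.1×22)×10⁻⁴ = 3.09×10⁻⁴ K⁻¹
Layer 2: α = (0.89 + 0.1×16)×10⁻⁴ = 2.49×10⁻⁴ K⁻¹
Layer 3: α = (0.89 + 0.1×8.8)×10⁻⁴ = 1.77×10⁻⁴ K⁻¹
Layer 4: α = (0.89 + 0.1×2.2)×10⁻⁴ = 1.11×10⁻⁴ K⁻¹
200 × 0.73 × 3.09×10⁻⁴ = 0.045114 m
1 × 680 × 2.49×10⁻⁴ = 0.16932 m
Layer 3: 1.77×10⁻⁴ × 0.27 × 790 = 0.0377541 m
0.21 × 1.11×10⁻⁴ × 640 = 0.0149184 m
Δh = 0.045114 + 0.16932 + 0.0377541 + 0.0149184 = 0.2671065 m ≈ 270 mm

Δh = 270 mm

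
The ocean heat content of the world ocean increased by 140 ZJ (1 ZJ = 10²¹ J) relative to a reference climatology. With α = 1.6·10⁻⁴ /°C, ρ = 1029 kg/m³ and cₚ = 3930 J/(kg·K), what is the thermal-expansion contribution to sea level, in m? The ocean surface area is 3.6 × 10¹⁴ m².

0.015 m of thermosteric rise

Per unit area: Q = 140×10²¹ / (3.6×10¹⁴) ≈ 3.889×10⁸ J/m²
Δh = αQ/(ρcₚ) = 1.6×10⁻⁴ × 3.889×10⁸ / (1029 × 3930) ≈ 0.015387 m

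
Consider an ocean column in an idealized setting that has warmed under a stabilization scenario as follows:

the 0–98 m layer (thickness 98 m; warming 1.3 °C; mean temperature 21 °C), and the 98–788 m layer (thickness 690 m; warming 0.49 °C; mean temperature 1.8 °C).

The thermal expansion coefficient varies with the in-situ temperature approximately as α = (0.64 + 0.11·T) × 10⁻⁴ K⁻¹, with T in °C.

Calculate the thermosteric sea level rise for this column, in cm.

6.6 cm of thermosteric rise

Layer 1: α = (0.64 + 0.11×21)×10⁻⁴ = 2.95×10⁻⁴ K⁻¹
Layer 2: α = (0.64 + 0.11×1.8)×10⁻⁴ = 0.838×10⁻⁴ K⁻¹
Layer 1: 98 × 1.3 × 2.95×10⁻⁴ = 0.037583 m
0.838×10⁻⁴ × 0.49 × 690 = 0.02833278 m
Δh = 0.037583 + 0.02833278 = 0.06591578 m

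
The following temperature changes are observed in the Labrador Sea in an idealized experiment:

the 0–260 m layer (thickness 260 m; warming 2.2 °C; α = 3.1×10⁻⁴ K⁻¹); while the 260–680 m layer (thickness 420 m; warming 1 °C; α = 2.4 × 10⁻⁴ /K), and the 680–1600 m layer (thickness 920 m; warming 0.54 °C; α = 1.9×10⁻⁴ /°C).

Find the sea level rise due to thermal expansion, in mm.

Layer 1: 260 × 2.2 × 3.1×10⁻⁴ = 0.17732 m
260–680 m: 420 × 2.4×10⁻⁴ × 1 = 0.10080 m
1.9×10⁻⁴ × 0.54 × 920 = 0.094392 m
Δh = 0.17732 + 0.10080 + 0.094392 = 0.372512 m

about 370 mm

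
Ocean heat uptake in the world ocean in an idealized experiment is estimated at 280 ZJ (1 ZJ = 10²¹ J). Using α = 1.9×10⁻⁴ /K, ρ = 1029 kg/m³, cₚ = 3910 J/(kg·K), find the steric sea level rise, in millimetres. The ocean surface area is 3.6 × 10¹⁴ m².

Per unit area: Q = 280×10²¹ / (3.6×10¹⁴) ≈ 7.778×10⁸ J/m²
Δh = αQ/(ρcₚ) = 1.9×10⁻⁴ × 7.778×10⁸ / (1029 × 3910) ≈ 0.036731 m

36.7 mm of thermosteric rise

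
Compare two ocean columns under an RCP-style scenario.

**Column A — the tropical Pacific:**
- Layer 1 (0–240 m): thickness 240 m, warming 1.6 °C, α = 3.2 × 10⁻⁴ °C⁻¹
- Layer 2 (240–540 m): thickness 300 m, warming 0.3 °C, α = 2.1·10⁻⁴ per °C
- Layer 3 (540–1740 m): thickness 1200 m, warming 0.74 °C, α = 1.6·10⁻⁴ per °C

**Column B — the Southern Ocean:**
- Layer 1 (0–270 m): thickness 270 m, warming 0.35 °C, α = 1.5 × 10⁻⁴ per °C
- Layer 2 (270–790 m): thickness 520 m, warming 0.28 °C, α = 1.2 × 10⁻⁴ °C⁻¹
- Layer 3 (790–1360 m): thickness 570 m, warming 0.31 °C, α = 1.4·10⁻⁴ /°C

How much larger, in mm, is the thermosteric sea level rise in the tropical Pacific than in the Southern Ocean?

227 mm

A 3.2×10⁻⁴ × 240 × 1.6 = 0.12288 m
A Layer 2: 2.1×10⁻⁴ × 0.3 × 300 = 0.01890 m
A 540–1740 m: 0.74 × 1200 × 1.6×10⁻⁴ = 0.14208 m
A total: 0.28386 m
B 0–270 m: 270 × 0.35 × 1.5×10⁻⁴ = 0.014175 m
B Layer 2: 0.28 × 520 × 1.2×10⁻⁴ = 0.017472 m
B 790–1360 m: 1.4×10⁻⁴ × 570 × 0.31 = 0.024738 m
B total: 0.056385 m
Difference: 0.28386 − 0.056385 = 0.227475 m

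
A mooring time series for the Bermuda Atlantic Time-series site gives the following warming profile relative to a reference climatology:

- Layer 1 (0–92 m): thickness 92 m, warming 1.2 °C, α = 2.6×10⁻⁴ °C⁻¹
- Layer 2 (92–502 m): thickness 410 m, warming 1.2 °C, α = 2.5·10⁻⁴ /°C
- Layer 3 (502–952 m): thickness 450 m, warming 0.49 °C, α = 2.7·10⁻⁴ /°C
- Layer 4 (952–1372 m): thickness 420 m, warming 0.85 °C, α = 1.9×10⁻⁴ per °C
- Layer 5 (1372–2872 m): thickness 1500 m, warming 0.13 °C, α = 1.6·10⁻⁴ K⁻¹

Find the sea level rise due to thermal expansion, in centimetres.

Layer 1: 1.2 × 2.6×10⁻⁴ × 92 = 0.028704 m
92–502 m: 2.5×10⁻⁴ × 1.2 × 410 = 0.12300 m
Layer 3: 2.7×10⁻⁴ × 450 × 0.49 = 0.059535 m
Layer 4: 0.85 × 1.9×10⁻⁴ × 420 = 0.06783 m
1500 × 1.6×10⁻⁴ × 0.13 = 0.03120 m
Δh = 0.028704 + 0.12300 + 0.059535 + 0.06783 + 0.03120 = 0.310269 m

31 cm of thermosteric rise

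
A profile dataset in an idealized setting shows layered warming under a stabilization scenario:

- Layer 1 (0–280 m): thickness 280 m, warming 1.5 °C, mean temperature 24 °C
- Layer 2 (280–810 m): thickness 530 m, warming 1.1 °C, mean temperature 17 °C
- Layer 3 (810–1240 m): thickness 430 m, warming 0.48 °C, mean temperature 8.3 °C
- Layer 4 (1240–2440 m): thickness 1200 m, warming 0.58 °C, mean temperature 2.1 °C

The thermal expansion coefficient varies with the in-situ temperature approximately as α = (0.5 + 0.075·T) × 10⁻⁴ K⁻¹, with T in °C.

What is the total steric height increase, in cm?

Layer 1: α = (0.5 + 0.075×24)×10⁻⁴ = 2.3×10⁻⁴ K⁻¹
Layer 2: α = (0.5 + 0.075×17)×10⁻⁴ = 1.775×10⁻⁴ K⁻¹
Layer 3: α = (0.5 + 0.075×8.3)×10⁻⁴ = 1.1225×10⁻⁴ K⁻¹
Layer 4: α = (0.5 + 0.075×2.1)×10⁻⁴ = 0.6575×10⁻⁴ K⁻¹
1.5 × 2.3×10⁻⁴ × 280 = 0.09660 m
1.775×10⁻⁴ × 1.1 × 530 = 0.1034825 m
Layer 3: 1.1225×10⁻⁴ × 0.48 × 430 = 0.0231684 m
Layer 4: 0.6575×10⁻⁴ × 1200 × 0.58 = 0.045762 m
Δh = 0.09660 + 0.1034825 + 0.0231684 + 0.045762 = 0.2690129 m

about 26.9 cm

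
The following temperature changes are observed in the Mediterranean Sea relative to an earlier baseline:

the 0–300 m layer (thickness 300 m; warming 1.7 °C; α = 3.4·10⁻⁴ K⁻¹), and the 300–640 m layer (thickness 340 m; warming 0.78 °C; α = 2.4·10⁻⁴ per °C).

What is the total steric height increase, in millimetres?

about 237 mm

1.7 × 300 × 3.4×10⁻⁴ = 0.17340 m
300–640 m: 0.78 × 340 × 2.4×10⁻⁴ = 0.063648 m
Δh = 0.17340 + 0.063648 = 0.237048 m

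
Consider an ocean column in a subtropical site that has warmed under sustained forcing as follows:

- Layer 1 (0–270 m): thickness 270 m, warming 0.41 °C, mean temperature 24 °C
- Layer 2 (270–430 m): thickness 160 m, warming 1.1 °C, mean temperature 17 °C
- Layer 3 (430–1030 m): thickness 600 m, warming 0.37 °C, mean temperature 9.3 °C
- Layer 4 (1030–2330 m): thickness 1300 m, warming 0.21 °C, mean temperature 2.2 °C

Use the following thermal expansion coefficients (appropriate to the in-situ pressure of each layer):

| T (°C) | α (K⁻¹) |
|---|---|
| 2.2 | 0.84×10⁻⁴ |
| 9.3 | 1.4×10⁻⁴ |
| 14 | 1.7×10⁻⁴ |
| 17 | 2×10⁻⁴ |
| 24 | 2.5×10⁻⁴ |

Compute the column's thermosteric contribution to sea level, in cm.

Δh = 11.7 cm

Layer 1 at 24 °C → α = 2.5×10⁻⁴ K⁻¹
Layer 2 at 17 °C → α = 2×10⁻⁴ K⁻¹
Layer 3 at 9.3 °C → α = 1.4×10⁻⁴ K⁻¹
Layer 4 at 2.2 °C → α = 0.84×10⁻⁴ K⁻¹
0.41 × 270 × 2.5×10⁻⁴ = 0.027675 m
160 × 1.1 × 2×10⁻⁴ = 0.03520 m
430–1030 m: 1.4×10⁻⁴ × 600 × 0.37 = 0.03108 m
1030–2330 m: 0.84×10⁻⁴ × 1300 × 0.21 = 0.022932 m
Δh = 0.027675 + 0.03520 + 0.03108 + 0.022932 = 0.116887 m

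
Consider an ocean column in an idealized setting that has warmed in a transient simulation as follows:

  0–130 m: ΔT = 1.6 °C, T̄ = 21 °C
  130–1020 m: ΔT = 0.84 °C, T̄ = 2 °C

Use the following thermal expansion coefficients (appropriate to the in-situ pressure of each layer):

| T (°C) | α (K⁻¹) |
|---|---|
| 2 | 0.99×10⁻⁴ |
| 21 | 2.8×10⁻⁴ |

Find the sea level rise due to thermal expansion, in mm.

Layer 1 at 21 °C → α = 2.8×10⁻⁴ K⁻¹
Layer 2 at 2 °C → α = 0.99×10⁻⁴ K⁻¹
Layer 1: 130 × 2.8×10⁻⁴ × 1.6 = 0.05824 m
130–1020 m: 0.99×10⁻⁴ × 0.84 × 890 = 0.0740124 m
Δh = 0.05824 + 0.0740124 = 0.1322524 m ≈ 132 mm

Δh ≈ 132 mm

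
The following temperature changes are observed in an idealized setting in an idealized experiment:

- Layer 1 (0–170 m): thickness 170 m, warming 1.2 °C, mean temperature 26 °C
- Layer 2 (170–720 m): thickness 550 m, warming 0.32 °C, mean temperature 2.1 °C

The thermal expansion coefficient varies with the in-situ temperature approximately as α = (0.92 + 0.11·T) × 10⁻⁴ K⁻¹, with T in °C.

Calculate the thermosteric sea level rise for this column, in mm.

Layer 1: α = (0.92 + 0.11×26)×10⁻⁴ = 3.78×10⁻⁴ K⁻¹
Layer 2: α = (0.92 + 0.11×2.1)×10⁻⁴ = 1.151×10⁻⁴ K⁻¹
Layer 1: 170 × 1.2 × 3.78×10⁻⁴ = 0.077112 m
Layer 2: 550 × 0.32 × 1.151×10⁻⁴ = 0.0202576 m
Δh = 0.077112 + 0.0202576 = 0.0973696 m

97.4 mm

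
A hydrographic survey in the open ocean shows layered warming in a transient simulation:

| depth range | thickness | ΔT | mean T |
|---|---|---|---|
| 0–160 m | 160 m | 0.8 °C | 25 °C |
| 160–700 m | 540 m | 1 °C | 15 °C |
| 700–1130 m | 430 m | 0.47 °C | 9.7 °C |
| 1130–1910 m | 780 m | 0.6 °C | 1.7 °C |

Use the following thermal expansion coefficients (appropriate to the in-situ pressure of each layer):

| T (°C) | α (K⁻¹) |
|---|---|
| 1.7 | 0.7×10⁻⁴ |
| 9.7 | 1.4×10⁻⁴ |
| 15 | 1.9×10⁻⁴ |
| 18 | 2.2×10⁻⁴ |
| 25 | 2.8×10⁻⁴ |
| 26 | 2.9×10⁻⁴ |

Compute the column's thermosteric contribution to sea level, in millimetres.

Layer 1 at 25 °C → α = 2.8×10⁻⁴ K⁻¹
Layer 2 at 15 °C → α = 1.9×10⁻⁴ K⁻¹
Layer 3 at 9.7 °C → α = 1.4×10⁻⁴ K⁻¹
Layer 4 at 1.7 °C → α = 0.7×10⁻⁴ K⁻¹
2.8×10⁻⁴ × 0.8 × 160 = 0.03584 m
Layer 2: 1.9×10⁻⁴ × 540 × 1 = 0.10260 m
0.47 × 430 × 1.4×10⁻⁴ = 0.028294 m
780 × 0.6 × 0.7×10⁻⁴ = 0.03276 m
Δh = 0.03584 + 0.10260 + 0.028294 + 0.03276 = 0.199494 m

199 mm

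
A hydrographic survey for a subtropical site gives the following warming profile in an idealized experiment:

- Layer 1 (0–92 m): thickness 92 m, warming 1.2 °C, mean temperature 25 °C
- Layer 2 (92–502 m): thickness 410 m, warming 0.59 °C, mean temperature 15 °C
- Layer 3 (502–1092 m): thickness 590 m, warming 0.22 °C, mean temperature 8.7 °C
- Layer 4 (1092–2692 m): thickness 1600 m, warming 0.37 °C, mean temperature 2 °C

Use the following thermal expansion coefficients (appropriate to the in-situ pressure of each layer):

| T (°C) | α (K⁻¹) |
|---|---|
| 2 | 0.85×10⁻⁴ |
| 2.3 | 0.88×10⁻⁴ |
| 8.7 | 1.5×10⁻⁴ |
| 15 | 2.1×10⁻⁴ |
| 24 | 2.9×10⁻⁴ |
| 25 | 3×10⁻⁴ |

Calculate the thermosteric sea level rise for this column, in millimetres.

Layer 1 at 25 °C → α = 3×10⁻⁴ K⁻¹
Layer 2 at 15 °C → α = 2.1×10⁻⁴ K⁻¹
Layer 3 at 8.7 °C → α = 1.5×10⁻⁴ K⁻¹
Layer 4 at 2 °C → α = 0.85×10⁻⁴ K⁻¹
Layer 1: 1.2 × 92 × 3×10⁻⁴ = 0.03312 m
92–502 m: 410 × 0.59 × 2.1×10⁻⁴ = 0.050799 m
502–1092 m: 590 × 0.22 × 1.5×10⁻⁴ = 0.01947 m
0.85×10⁻⁴ × 1600 × 0.37 = 0.05032 m
Δh = 0.03312 + 0.050799 + 0.01947 + 0.05032 = 0.153709 m ≈ 154 mm

154 mm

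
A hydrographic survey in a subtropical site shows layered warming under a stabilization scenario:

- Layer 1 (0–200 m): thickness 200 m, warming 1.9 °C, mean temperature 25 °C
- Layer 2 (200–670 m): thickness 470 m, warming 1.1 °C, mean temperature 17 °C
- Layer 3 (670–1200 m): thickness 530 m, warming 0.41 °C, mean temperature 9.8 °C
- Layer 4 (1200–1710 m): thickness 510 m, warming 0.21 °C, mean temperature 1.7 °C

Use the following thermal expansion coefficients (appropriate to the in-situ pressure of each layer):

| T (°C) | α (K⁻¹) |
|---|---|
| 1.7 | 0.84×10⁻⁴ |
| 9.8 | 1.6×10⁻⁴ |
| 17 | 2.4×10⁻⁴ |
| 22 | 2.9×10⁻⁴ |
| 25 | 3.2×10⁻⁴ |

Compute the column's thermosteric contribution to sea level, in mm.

Layer 1 at 25 °C → α = 3.2×10⁻⁴ K⁻¹
Layer 2 at 17 °C → α = 2.4×10⁻⁴ K⁻¹
Layer 3 at 9.8 °C → α = 1.6×10⁻⁴ K⁻¹
Layer 4 at 1.7 °C → α = 0.84×10⁻⁴ K⁻¹
Layer 1: 1.9 × 3.2×10⁻⁴ × 200 = 0.12160 m
200–670 m: 470 × 2.4×10⁻⁴ × 1.1 = 0.12408 m
670–1200 m: 1.6×10⁻⁴ × 530 × 0.41 = 0.034768 m
1200–1710 m: 0.21 × 0.84×10⁻⁴ × 510 = 0.0089964 m
Δh = 0.12160 + 0.12408 + 0.034768 + 0.0089964 = 0.2894444 m ≈ 289 mm

Δh = 289 mm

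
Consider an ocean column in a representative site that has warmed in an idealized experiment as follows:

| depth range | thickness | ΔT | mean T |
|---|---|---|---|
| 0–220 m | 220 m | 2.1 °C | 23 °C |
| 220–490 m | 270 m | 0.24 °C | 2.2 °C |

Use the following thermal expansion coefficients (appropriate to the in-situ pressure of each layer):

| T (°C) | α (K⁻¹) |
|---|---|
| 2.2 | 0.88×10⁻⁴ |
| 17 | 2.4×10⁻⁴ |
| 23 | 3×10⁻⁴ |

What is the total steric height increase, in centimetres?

Layer 1 at 23 °C → α = 3×10⁻⁴ K⁻¹
Layer 2 at 2.2 °C → α = 0.88×10⁻⁴ K⁻¹
Layer 1: 220 × 2.1 × 3×10⁻⁴ = 0.13860 m
220–490 m: 0.88×10⁻⁴ × 270 × 0.24 = 0.0057024 m
Δh = 0.13860 + 0.0057024 = 0.1443024 m

Δh = 14.4 cm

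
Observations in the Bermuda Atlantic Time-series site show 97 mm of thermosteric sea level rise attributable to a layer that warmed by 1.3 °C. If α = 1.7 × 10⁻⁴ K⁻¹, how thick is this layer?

H = Δh/(αΔT) = 0.097 / (1.7×10⁻⁴ × 1.3) ≈ 438.9 m

440 m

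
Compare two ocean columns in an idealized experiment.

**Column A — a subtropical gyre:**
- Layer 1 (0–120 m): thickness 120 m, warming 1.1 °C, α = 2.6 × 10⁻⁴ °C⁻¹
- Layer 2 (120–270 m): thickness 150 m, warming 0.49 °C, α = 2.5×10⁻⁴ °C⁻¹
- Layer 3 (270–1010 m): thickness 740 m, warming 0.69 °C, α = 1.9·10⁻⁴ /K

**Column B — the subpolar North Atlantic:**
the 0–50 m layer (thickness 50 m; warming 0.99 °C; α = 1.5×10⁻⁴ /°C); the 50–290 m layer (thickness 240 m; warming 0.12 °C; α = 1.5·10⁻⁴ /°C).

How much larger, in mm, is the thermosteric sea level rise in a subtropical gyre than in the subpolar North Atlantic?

140 mm larger

A 0–120 m: 2.6×10⁻⁴ × 120 × 1.1 = 0.03432 m
A 2.5×10⁻⁴ × 150 × 0.49 = 0.018375 m
A 0.69 × 1.9×10⁻⁴ × 740 = 0.097014 m
A total: 0.149709 m
B Layer 1: 50 × 1.5×10⁻⁴ × 0.99 = 0.007425 m
B Layer 2: 0.12 × 240 × 1.5×10⁻⁴ = 0.00432 m
B total: 0.011745 m
Difference: 0.149709 − 0.011745 = 0.137964 m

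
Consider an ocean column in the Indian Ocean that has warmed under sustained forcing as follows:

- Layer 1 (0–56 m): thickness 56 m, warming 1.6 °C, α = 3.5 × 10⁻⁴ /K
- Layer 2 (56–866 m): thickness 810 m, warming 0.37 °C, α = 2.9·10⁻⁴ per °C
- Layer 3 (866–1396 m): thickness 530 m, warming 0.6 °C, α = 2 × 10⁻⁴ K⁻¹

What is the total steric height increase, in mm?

Δh ≈ 182 mm

Layer 1: 1.6 × 56 × 3.5×10⁻⁴ = 0.03136 m
2.9×10⁻⁴ × 0.37 × 810 = 0.086913 m
Layer 3: 2×10⁻⁴ × 0.6 × 530 = 0.06360 m
Δh = 0.03136 + 0.086913 + 0.06360 = 0.181873 m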